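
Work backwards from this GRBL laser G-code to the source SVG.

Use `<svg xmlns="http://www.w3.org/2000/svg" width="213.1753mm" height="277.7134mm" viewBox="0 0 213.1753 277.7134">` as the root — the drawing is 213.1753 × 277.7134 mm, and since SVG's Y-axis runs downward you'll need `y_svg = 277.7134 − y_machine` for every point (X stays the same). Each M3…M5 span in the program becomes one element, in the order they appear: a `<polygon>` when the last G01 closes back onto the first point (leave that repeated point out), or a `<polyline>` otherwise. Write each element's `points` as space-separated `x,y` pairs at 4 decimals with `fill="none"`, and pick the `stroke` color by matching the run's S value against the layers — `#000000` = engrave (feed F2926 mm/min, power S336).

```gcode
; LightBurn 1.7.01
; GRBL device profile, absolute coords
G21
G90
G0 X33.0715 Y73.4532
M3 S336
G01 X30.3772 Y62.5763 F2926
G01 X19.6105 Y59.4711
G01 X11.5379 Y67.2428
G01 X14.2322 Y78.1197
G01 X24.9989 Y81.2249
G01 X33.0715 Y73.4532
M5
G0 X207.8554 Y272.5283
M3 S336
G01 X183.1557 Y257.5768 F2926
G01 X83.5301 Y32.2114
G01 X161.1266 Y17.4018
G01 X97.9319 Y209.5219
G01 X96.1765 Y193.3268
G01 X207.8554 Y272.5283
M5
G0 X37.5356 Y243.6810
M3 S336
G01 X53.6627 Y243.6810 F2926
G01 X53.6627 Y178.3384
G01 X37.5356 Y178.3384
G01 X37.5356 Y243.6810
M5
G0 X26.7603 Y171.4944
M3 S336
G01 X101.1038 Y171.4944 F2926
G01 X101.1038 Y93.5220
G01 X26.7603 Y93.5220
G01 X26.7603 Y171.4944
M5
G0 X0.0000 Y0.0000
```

Each laser-on run becomes one SVG element. Flip Y back into SVG space with y_svg = 277.7134 − y_machine. Every run uses S336, so all elements get stroke `#000000` (engrave).

Run 1: The run returns to its start, so emit a `<polygon>` with points (Y-flipped): 33.0715,204.2602 30.3772,215.1371 19.6105,218.2423 11.5379,210.4706 14.2322,199.5937 24.9989,196.4885.

Run 2: The run returns to its start, so emit a `<polygon>` with points (Y-flipped): 207.8554,5.1851 183.1557,20.1366 83.5301,245.5020 161.1266,260.3116 97.9319,68.1915 96.1765,84.3866.

Run 3: The run returns to its start, so emit a `<polygon>` with points (Y-flipped): 37.5356,34.0324 53.6627,34.0324 53.6627,99.3750 37.5356,99.3750.

Run 4: The run returns to its start, so emit a `<polygon>` with points (Y-flipped): 26.7603,106.2190 101.1038,106.2190 101.1038,184.1914 26.7603,184.1914.

<svg xmlns="http://www.w3.org/2000/svg" width="213.1753mm" height="277.7134mm" viewBox="0 0 213.1753 277.7134">
  <polygon points="33.0715,204.2602 30.3772,215.1371 19.6105,218.2423 11.5379,210.4706 14.2322,199.5937 24.9989,196.4885" fill="none" stroke="#000000"/>
  <polygon points="207.8554,5.1851 183.1557,20.1366 83.5301,245.5020 161.1266,260.3116 97.9319,68.1915 96.1765,84.3866" fill="none" stroke="#000000"/>
  <polygon points="37.5356,34.0324 53.6627,34.0324 53.6627,99.3750 37.5356,99.3750" fill="none" stroke="#000000"/>
  <polygon points="26.7603,106.2190 101.1038,106.2190 101.1038,184.1914 26.7603,184.1914" fill="none" stroke="#000000"/>
</svg>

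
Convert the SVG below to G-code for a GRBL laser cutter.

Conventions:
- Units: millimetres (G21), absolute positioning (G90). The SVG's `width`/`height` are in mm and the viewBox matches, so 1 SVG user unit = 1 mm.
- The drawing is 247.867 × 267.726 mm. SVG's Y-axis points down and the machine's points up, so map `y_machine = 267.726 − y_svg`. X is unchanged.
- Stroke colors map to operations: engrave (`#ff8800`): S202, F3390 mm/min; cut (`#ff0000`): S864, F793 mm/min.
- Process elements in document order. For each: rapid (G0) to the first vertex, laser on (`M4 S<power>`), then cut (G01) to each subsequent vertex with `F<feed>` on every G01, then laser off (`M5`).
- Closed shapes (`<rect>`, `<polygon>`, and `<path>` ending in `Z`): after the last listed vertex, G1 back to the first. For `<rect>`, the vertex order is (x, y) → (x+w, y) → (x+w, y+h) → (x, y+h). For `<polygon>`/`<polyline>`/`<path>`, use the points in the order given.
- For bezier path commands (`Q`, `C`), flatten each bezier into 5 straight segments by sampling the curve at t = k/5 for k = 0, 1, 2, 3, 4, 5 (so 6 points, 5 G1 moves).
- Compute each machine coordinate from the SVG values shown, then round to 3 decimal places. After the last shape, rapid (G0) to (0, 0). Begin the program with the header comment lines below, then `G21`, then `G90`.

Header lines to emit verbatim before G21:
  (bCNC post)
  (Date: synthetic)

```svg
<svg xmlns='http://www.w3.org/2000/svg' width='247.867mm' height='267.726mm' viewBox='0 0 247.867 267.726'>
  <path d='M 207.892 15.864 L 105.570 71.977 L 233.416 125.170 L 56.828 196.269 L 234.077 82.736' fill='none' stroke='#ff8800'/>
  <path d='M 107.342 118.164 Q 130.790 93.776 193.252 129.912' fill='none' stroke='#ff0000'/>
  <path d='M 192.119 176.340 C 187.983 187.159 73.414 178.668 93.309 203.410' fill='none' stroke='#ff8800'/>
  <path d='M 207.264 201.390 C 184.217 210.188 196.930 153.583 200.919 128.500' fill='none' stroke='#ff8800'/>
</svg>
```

Since the viewBox matches the mm dimensions, user units are millimetres directly. The only transform is the Y-flip y_m = 267.726 − y_svg.

Shape 1 is a open polyline drawn with `<path>`. Its stroke #ff8800 means engrave at S202, F3390. After flipping Y the toolpath is (207.892,251.862) → (105.570,195.749) → (233.416,142.556) → (56.828,71.457) → (234.077,184.990).

Shape 2 is a quadratic bezier drawn with `<path>`. Its stroke #ff0000 means cut at S864, F793. After flipping Y the toolpath is (107.342,149.562) → (118.282,156.896) → (132.343,159.389) → (149.525,157.039) → (169.828,149.847) → (193.252,137.814).

Shape 3 is a cubic bezier drawn with `<path>`. Its stroke #ff8800 means engrave at S202, F3390. After flipping Y the toolpath is (192.119,91.386) → (178.345,86.791) → (149.821,84.309) → (118.304,81.417) → (95.549,75.594) → (93.309,64.316).

Shape 4 is a cubic bezier drawn with `<path>`. Its stroke #ff8800 means engrave at S202, F3390. After flipping Y the toolpath is (207.264,66.336) → (197.371,68.130) → (193.925,80.969) → (194.792,100.199) → (197.835,121.169) → (200.919,139.226).

(bCNC post)
(Date: synthetic)
G21
G90
G0 X207.892 Y251.862
M4 S202
G01 X105.570 Y195.749 F3390
G01 X233.416 Y142.556 F3390
G01 X56.828 Y71.457 F3390
G01 X234.077 Y184.990 F3390
M5
G0 X107.342 Y149.562
M4 S864
G01 X118.282 Y156.896 F793
G01 X132.343 Y159.389 F793
G01 X149.525 Y157.039 F793
G01 X169.828 Y149.847 F793
G01 X193.252 Y137.814 F793
M5
G0 X192.119 Y91.386
M4 S202
G01 X178.345 Y86.791 F3390
G01 X149.821 Y84.309 F3390
G01 X118.304 Y81.417 F3390
G01 X95.549 Y75.594 F3390
G01 X93.309 Y64.316 F3390
M5
G0 X207.264 Y66.336
M4 S202
G01 X197.371 Y68.130 F3390
G01 X193.925 Y80.969 F3390
G01 X194.792 Y100.199 F3390
G01 X197.835 Y121.169 F3390
G01 X200.919 Y139.226 F3390
M5
G0 X0.000 Y0.000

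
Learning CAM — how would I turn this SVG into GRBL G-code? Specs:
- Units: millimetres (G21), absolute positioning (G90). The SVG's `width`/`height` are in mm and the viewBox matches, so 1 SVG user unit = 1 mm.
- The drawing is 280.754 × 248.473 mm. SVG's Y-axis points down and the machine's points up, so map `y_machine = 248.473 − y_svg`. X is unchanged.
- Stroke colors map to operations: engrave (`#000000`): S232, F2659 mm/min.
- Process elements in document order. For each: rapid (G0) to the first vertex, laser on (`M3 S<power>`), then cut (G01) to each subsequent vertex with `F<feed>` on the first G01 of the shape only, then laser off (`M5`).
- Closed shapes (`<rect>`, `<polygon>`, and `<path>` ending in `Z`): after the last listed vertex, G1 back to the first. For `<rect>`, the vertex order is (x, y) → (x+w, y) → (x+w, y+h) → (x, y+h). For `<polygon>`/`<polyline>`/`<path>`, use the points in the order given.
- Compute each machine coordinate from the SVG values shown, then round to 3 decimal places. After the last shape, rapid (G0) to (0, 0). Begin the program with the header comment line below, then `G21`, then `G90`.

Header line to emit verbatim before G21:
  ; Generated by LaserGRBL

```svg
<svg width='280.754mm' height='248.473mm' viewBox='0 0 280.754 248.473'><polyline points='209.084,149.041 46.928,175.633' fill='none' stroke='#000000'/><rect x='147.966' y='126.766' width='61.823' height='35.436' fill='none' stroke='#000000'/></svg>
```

Since the viewBox matches the mm dimensions, user units are millimetres directly. The only transform is the Y-flip y_m = 248.473 − y_svg.

Shape 1 is a line segment drawn with `<polyline>`. Its stroke #000000 means engrave at S232, F2659. After flipping Y the toolpath is (209.084,99.432) → (46.928,72.840).

Shape 2 is a rectangle drawn with `<rect>`. Its stroke #000000 means engrave at S232, F2659. After flipping Y the toolpath is (147.966,121.707) → (209.789,121.707) → (209.789,86.271) → (147.966,86.271) → (147.966,121.707), returning to the start.

; Generated by LaserGRBL
G21
G90
G0 X209.084 Y99.432
M3 S232
G01 X46.928 Y72.840 F2659
M5
G0 X147.966 Y121.707
M3 S232
G01 X209.789 Y121.707 F2659
G01 X209.789 Y86.271
G01 X147.966 Y86.271
G01 X147.966 Y121.707
M5
G0 X0.000 Y0.000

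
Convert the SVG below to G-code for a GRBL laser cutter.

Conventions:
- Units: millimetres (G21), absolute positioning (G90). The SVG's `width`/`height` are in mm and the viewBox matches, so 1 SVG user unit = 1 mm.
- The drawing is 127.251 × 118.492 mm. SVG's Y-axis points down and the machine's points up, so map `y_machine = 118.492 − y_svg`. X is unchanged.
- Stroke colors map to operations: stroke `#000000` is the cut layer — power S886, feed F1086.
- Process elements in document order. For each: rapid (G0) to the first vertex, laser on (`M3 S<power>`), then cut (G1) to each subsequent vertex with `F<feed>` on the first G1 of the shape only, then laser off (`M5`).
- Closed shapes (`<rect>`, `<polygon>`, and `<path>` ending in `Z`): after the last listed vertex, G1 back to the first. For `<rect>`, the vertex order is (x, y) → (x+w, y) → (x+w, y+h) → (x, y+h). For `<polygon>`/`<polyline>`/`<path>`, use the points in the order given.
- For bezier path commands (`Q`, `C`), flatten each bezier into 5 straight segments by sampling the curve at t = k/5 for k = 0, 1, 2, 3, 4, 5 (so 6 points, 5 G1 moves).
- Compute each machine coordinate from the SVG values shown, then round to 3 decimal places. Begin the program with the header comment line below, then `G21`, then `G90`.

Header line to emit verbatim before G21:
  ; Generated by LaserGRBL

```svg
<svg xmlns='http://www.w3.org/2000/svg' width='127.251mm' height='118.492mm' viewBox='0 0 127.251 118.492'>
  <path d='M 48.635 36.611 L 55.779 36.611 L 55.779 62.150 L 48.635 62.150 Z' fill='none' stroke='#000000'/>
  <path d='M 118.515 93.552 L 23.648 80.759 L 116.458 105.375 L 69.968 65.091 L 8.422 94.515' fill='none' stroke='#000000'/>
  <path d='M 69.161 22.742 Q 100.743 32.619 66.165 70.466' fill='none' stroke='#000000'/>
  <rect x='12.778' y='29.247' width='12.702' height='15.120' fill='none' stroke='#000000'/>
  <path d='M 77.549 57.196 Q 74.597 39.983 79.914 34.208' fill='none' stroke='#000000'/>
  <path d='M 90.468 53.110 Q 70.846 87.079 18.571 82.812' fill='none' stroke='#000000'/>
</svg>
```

1 u = 1 mm; y_m = 118.492 − y.

[1] `<path>` rectangle, #000000→cut S886 F1086: (48.635,81.881) → (55.779,81.881) → (55.779,56.342) → (48.635,56.342) → (48.635,81.881) (closed)

[2] `<path>` open polyline, #000000→cut S886 F1086: (118.515,24.940) → (23.648,37.733) → (116.458,13.117) → (69.968,53.401) → (8.422,23.977)

[3] `<path>` quadratic bezier, #000000→cut S886 F1086: (69.161,95.750) → (79.147,90.680) → (83.841,83.373) → (83.242,73.828) → (77.350,62.046) → (66.165,48.026)

[4] `<rect>` rectangle, #000000→cut S886 F1086: (12.778,89.245) → (25.480,89.245) → (25.480,74.125) → (12.778,74.125) → (12.778,89.245) (closed)

[5] `<path>` quadratic bezier, #000000→cut S886 F1086: (77.549,61.296) → (76.699,67.724) → (76.510,73.236) → (76.983,77.834) → (78.118,81.516) → (79.914,84.284)

[6] `<path>` quadratic bezier, #000000→cut S886 F1086: (90.468,65.382) → (81.313,53.324) → (69.546,44.325) → (55.167,38.384) → (38.175,35.503) → (18.571,35.680)

; Generated by LaserGRBL
G21
G90
G0 X48.635 Y81.881
M3 S886
G1 X55.779 Y81.881 F1086
G1 X55.779 Y56.342
G1 X48.635 Y56.342
G1 X48.635 Y81.881
M5
G0 X118.515 Y24.940
M3 S886
G1 X23.648 Y37.733 F1086
G1 X116.458 Y13.117
G1 X69.968 Y53.401
G1 X8.422 Y23.977
M5
G0 X69.161 Y95.750
M3 S886
G1 X79.147 Y90.680 F1086
G1 X83.841 Y83.373
G1 X83.242 Y73.828
G1 X77.350 Y62.046
G1 X66.165 Y48.026
M5
G0 X12.778 Y89.245
M3 S886
G1 X25.480 Y89.245 F1086
G1 X25.480 Y74.125
G1 X12.778 Y74.125
G1 X12.778 Y89.245
M5
G0 X77.549 Y61.296
M3 S886
G1 X76.699 Y67.724 F1086
G1 X76.510 Y73.236
G1 X76.983 Y77.834
G1 X78.118 Y81.516
G1 X79.914 Y84.284
M5
G0 X90.468 Y65.382
M3 S886
G1 X81.313 Y53.324 F1086
G1 X69.546 Y44.325
G1 X55.167 Y38.384
G1 X38.175 Y35.503
G1 X18.571 Y35.680
M5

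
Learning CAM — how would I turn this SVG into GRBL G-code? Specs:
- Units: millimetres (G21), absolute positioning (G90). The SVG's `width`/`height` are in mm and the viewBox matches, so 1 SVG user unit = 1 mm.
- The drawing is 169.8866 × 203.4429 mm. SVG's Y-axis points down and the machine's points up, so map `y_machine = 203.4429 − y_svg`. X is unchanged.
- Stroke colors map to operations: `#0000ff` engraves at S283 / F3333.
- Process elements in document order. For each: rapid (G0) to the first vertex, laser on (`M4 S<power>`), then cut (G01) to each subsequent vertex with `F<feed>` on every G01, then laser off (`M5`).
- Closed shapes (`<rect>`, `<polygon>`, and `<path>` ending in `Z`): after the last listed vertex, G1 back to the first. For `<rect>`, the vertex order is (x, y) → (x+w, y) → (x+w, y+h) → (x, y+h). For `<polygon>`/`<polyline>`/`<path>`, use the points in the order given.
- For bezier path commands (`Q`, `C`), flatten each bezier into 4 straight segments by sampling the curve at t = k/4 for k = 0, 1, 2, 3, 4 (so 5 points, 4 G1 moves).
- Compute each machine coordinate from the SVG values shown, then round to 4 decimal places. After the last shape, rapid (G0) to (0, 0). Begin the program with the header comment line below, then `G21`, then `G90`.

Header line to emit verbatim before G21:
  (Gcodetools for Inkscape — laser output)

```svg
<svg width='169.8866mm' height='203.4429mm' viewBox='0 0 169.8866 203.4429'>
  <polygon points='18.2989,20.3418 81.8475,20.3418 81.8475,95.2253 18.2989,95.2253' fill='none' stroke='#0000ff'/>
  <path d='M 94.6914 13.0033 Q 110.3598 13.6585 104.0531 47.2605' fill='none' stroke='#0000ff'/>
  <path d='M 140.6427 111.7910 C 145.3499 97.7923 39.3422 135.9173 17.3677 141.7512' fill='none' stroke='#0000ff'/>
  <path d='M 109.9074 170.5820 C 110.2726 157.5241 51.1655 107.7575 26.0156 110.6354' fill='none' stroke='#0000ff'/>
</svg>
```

(Gcodetools for Inkscape — laser output)
G21
G90
G0 X18.2989 Y183.1011
M4 S283
G01 X81.8475 Y183.1011 F3333
G01 X81.8475 Y108.2176 F3333
G01 X18.2989 Y108.2176 F3333
G01 X18.2989 Y183.1011 F3333
M5
G0 X94.6914 Y190.4396
M4 S283
G01 X101.1522 Y188.0528 F3333
G01 X104.8660 Y181.5477 F3333
G01 X105.8330 Y170.9242 F3333
G01 X104.0531 Y156.1824 F3333
M5
G0 X140.6427 Y91.6519
M4 S283
G01 X126.4570 Y93.6967 F3333
G01 X89.0108 Y84.1090 F3333
G01 X46.5619 Y70.8027 F3333
G01 X17.3677 Y61.6917 F3333
M5
G0 X109.9074 Y32.8609
M4 S283
G01 X100.4901 Y48.1411 F3333
G01 X77.5297 Y68.8101 F3333
G01 X49.7852 Y86.4912 F3333
G01 X26.0156 Y92.8075 F3333
M5
G0 X0.0000 Y0.0000

Since the viewBox matches the mm dimensions, user units are millimetres directly. The only transform is the Y-flip y_m = 203.4429 − y_svg.

Shape 1 is a rectangle drawn with `<polygon>`. Its stroke #0000ff means engrave at S283, F3333. After flipping Y the toolpath is (18.2989,183.1011) → (81.8475,183.1011) → (81.8475,108.2176) → (18.2989,108.2176) → (18.2989,183.1011), returning to the start.

Shape 2 is a quadratic bezier drawn with `<path>`. Its stroke #0000ff means engrave at S283, F3333. After flipping Y the toolpath is (94.6914,190.4396) → (101.1522,188.0528) → (104.8660,181.5477) → (105.8330,170.9242) → (104.0531,156.1824).

Shape 3 is a cubic bezier drawn with `<path>`. Its stroke #0000ff means engrave at S283, F3333. After flipping Y the toolpath is (140.6427,91.6519) → (126.4570,93.6967) → (89.0108,84.1090) → (46.5619,70.8027) → (17.3677,61.6917).

Shape 4 is a cubic bezier drawn with `<path>`. Its stroke #0000ff means engrave at S283, F3333. After flipping Y the toolpath is (109.9074,32.8609) → (100.4901,48.1411) → (77.5297,68.8101) → (49.7852,86.4912) → (26.0156,92.8075).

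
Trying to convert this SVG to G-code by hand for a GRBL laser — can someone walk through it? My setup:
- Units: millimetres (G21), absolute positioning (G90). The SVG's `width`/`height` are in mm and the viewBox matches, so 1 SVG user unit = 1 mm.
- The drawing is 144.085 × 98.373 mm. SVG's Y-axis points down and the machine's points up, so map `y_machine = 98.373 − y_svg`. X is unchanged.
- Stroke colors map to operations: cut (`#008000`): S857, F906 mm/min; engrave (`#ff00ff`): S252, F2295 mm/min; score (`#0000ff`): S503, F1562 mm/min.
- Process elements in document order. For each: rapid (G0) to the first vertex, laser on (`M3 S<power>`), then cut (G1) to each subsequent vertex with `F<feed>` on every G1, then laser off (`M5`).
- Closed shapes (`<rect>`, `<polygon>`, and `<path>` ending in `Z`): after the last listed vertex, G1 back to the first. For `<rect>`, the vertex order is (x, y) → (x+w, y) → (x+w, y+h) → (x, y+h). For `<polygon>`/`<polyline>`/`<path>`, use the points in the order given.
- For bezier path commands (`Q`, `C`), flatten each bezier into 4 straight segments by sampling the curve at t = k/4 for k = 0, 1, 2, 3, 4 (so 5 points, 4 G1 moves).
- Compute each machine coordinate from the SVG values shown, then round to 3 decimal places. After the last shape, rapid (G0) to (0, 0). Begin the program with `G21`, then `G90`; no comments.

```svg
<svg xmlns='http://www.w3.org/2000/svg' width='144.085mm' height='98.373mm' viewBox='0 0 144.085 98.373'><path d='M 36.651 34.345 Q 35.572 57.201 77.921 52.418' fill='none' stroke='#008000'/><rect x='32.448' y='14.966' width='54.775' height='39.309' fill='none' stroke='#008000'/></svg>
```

G21
G90
G0 X36.651 Y64.028
M3 S857
G1 X38.826 Y54.327 F906
G1 X46.429 Y48.082 F906
G1 X59.461 Y45.291 F906
G1 X77.921 Y45.955 F906
M5
G0 X32.448 Y83.407
M3 S857
G1 X87.223 Y83.407 F906
G1 X87.223 Y44.098 F906
G1 X32.448 Y44.098 F906
G1 X32.448 Y83.407 F906
M5
G0 X0.000 Y0.000

1 u = 1 mm; y_m = 98.373 − y.

[1] `<path>` quadratic bezier, #008000→cut S857 F906: (36.651,64.028) → (38.826,54.327) → (46.429,48.082) → (59.461,45.291) → (77.921,45.955)

[2] `<rect>` rectangle, #008000→cut S857 F906: (32.448,83.407) → (87.223,83.407) → (87.223,44.098) → (32.448,44.098) → (32.448,83.407) (closed)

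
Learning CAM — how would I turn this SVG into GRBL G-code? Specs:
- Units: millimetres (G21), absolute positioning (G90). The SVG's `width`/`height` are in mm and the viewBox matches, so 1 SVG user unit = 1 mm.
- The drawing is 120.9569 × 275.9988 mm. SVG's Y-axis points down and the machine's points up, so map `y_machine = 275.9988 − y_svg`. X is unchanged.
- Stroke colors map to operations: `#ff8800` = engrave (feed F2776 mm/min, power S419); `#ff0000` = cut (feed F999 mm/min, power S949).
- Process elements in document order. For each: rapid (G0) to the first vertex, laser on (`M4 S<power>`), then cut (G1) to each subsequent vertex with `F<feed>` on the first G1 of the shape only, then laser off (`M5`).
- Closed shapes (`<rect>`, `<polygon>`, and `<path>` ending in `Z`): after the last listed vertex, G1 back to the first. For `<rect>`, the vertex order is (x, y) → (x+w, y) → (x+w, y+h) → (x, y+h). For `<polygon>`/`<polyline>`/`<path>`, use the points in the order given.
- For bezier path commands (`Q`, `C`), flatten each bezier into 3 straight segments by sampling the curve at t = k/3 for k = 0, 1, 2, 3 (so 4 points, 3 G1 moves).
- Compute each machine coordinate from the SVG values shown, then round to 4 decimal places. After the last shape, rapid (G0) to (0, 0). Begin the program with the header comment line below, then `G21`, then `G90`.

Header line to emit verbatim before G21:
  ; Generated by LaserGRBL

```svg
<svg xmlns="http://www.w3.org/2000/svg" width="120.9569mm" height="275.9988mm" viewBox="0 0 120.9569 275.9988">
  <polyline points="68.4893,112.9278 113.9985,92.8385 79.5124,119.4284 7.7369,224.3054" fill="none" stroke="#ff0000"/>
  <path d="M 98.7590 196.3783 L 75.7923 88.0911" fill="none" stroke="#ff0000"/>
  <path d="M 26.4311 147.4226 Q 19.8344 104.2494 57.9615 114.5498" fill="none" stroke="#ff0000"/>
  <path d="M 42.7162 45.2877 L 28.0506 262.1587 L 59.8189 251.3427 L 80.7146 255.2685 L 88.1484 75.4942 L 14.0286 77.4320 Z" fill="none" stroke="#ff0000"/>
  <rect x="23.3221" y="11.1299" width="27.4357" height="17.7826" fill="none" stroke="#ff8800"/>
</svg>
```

viewBox `0 0 120.9569 275.9988` with mm width/height → 1 unit = 1 mm. Flip: y_m = 275.9988 − y_svg.

**Shape 1** — `<polyline>` open polyline, stroke `#ff0000` → cut (S949, F999). Machine vertices: (68.4893,163.0710) → (113.9985,183.1603) → (79.5124,156.5704) → (7.7369,51.6934). Open path.

**Shape 2** — `<path>` line segment, stroke `#ff0000` → cut (S949, F999). Machine vertices: (98.7590,79.6205) → (75.7923,187.9077). Open path.

**Shape 3** — `<path>` quadratic bezier, stroke `#ff0000` → cut (S949, F999). Control points (SVG): P0=(26.4311,147.4226), P1=(19.8344,104.2494), P2=(57.9615,114.5498); sampled at t=k/3. Machine vertices: (26.4311,128.5762) → (27.0026,151.4168) → (37.5127,162.3744) → (57.9615,161.4490). Open path.

**Shape 4** — `<path>` closed polygon, stroke `#ff0000` → cut (S949, F999). Machine vertices: (42.7162,230.7111) → (28.0506,13.8401) → (59.8189,24.6561) → (80.7146,20.7303) → (88.1484,200.5046) → (14.0286,198.5668) → (42.7162,230.7111). Closed: final G1 returns to the first vertex.

**Shape 5** — `<rect>` rectangle, stroke `#ff8800` → engrave (S419, F2776). Machine vertices: (23.3221,264.8689) → (50.7578,264.8689) → (50.7578,247.0863) → (23.3221,247.0863) → (23.3221,264.8689). Closed: final G1 returns to the first vertex.

; Generated by LaserGRBL
G21
G90
G0 X68.4893 Y163.0710
M4 S949
G1 X113.9985 Y183.1603 F999
G1 X79.5124 Y156.5704
G1 X7.7369 Y51.6934
M5
G0 X98.7590 Y79.6205
M4 S949
G1 X75.7923 Y187.9077 F999
M5
G0 X26.4311 Y128.5762
M4 S949
G1 X27.0026 Y151.4168 F999
G1 X37.5127 Y162.3744
G1 X57.9615 Y161.4490
M5
G0 X42.7162 Y230.7111
M4 S949
G1 X28.0506 Y13.8401 F999
G1 X59.8189 Y24.6561
G1 X80.7146 Y20.7303
G1 X88.1484 Y200.5046
G1 X14.0286 Y198.5668
G1 X42.7162 Y230.7111
M5
G0 X23.3221 Y264.8689
M4 S419
G1 X50.7578 Y264.8689 F2776
G1 X50.7578 Y247.0863
G1 X23.3221 Y247.0863
G1 X23.3221 Y264.8689
M5
G0 X0.0000 Y0.0000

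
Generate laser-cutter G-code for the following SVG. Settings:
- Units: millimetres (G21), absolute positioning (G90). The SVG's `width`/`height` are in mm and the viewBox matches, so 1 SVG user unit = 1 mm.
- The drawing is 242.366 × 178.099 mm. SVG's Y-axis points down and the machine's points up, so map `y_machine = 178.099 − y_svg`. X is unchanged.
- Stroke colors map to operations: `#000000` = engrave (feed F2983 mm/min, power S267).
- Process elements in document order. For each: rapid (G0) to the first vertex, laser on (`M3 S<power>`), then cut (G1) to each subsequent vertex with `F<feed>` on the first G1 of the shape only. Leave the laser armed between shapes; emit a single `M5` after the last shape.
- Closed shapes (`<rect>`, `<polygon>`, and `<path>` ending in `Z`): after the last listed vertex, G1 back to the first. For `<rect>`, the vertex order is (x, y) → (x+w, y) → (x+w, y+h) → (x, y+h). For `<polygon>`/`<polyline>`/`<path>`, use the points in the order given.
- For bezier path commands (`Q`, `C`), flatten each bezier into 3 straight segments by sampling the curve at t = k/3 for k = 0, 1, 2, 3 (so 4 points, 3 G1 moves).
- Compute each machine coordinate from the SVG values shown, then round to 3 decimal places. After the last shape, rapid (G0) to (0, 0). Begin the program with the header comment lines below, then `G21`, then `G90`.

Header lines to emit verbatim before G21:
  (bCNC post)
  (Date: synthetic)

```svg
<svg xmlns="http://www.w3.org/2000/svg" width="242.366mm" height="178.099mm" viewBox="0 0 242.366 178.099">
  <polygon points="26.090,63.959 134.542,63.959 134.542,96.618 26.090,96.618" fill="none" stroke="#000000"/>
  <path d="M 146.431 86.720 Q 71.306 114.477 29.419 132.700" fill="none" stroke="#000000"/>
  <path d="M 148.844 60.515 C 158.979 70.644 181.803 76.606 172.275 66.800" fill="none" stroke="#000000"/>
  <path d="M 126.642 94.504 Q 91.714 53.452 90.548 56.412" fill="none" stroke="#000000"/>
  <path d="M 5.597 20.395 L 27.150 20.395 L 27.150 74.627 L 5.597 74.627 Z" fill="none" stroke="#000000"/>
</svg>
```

viewBox `0 0 242.366 178.099` with mm width/height → 1 unit = 1 mm. Flip: y_m = 178.099 − y_svg.

**Shape 1** — `<polygon>` rectangle, stroke `#000000` → engrave (S267, F2983). Machine vertices: (26.090,114.140) → (134.542,114.140) → (134.542,81.481) → (26.090,81.481) → (26.090,114.140). Closed: final G1 returns to the first vertex.

**Shape 2** — `<path>` quadratic bezier, stroke `#000000` → engrave (S267, F2983). Control points (SVG): P0=(146.431,86.720), P1=(71.306,114.477), P2=(29.419,132.700); sampled at t=k/3. Machine vertices: (146.431,91.379) → (100.041,73.934) → (61.037,58.607) → (29.419,45.399). Open path.

**Shape 3** — `<path>` cubic bezier, stroke `#000000` → engrave (S267, F2983). Control points (SVG): P0=(148.844,60.515), P1=(158.979,70.644), P2=(181.803,76.606), P3=(172.275,66.800); sampled at t=k/3. Machine vertices: (148.844,117.584) → (161.540,109.274) → (172.687,106.319) → (172.275,111.299). Open path.

**Shape 4** — `<path>` quadratic bezier, stroke `#000000` → engrave (S267, F2983). Control points (SVG): P0=(126.642,94.504), P1=(91.714,53.452), P2=(90.548,56.412); sampled at t=k/3. Machine vertices: (126.642,83.595) → (107.108,106.073) → (95.077,118.770) → (90.548,121.687). Open path.

**Shape 5** — `<path>` rectangle, stroke `#000000` → engrave (S267, F2983). Machine vertices: (5.597,157.704) → (27.150,157.704) → (27.150,103.472) → (5.597,103.472) → (5.597,157.704). Closed: final G1 returns to the first vertex.

(bCNC post)
(Date: synthetic)
G21
G90
G0 X26.090 Y114.140
M3 S267
G1 X134.542 Y114.140 F2983
G1 X134.542 Y81.481
G1 X26.090 Y81.481
G1 X26.090 Y114.140
G0 X146.431 Y91.379
M3 S267
G1 X100.041 Y73.934 F2983
G1 X61.037 Y58.607
G1 X29.419 Y45.399
G0 X148.844 Y117.584
M3 S267
G1 X161.540 Y109.274 F2983
G1 X172.687 Y106.319
G1 X172.275 Y111.299
G0 X126.642 Y83.595
M3 S267
G1 X107.108 Y106.073 F2983
G1 X95.077 Y118.770
G1 X90.548 Y121.687
G0 X5.597 Y157.704
M3 S267
G1 X27.150 Y157.704 F2983
G1 X27.150 Y103.472
G1 X5.597 Y103.472
G1 X5.597 Y157.704
M5
G0 X0.000 Y0.000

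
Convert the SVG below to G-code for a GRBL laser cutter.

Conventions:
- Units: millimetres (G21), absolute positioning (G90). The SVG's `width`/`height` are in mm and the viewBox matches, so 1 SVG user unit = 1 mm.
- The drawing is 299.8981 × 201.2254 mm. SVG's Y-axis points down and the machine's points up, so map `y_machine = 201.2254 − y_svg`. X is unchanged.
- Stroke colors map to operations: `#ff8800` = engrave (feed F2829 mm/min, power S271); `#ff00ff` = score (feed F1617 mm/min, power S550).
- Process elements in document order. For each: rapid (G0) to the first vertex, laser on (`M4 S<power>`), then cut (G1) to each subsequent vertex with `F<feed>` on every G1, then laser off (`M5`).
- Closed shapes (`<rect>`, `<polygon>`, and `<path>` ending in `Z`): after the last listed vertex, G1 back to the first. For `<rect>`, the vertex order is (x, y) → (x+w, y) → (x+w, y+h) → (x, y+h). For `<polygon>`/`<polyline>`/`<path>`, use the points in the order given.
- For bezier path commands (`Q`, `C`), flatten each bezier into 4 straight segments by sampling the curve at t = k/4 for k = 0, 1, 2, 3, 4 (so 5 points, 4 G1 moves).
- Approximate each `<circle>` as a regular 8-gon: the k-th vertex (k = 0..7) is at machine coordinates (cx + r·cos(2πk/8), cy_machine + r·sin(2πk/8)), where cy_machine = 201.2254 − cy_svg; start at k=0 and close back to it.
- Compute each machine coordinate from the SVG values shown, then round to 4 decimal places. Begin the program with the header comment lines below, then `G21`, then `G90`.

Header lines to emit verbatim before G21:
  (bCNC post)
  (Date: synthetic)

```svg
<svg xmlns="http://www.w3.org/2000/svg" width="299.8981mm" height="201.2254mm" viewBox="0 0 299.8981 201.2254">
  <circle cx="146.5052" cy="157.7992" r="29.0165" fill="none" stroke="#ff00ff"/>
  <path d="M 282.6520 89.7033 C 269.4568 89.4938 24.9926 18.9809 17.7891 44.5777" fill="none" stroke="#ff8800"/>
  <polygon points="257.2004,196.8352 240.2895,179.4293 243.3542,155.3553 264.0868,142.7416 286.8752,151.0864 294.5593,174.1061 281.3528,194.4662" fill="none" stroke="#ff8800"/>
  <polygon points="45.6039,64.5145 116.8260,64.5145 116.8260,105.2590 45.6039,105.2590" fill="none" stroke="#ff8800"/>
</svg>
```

Since the viewBox matches the mm dimensions, user units are millimetres directly. The only transform is the Y-flip y_m = 201.2254 − y_svg.

Shape 1 is a circle drawn with `<circle>`. Its stroke #ff00ff means score at S550, F1617. After flipping Y the toolpath is (175.5217,43.4262) → (167.0230,63.9440) → (146.5052,72.4427) → (125.9874,63.9440) → (117.4887,43.4262) → (125.9874,22.9084) → (146.5052,14.4097) → (167.0230,22.9084) → (175.5217,43.4262), returning to the start.

Shape 2 is a cubic bezier drawn with `<path>`. Its stroke #ff8800 means engrave at S271, F2829. After flipping Y the toolpath is (282.6520,111.5221) → (236.7134,122.2609) → (147.9737,143.7623) → (60.3573,160.4249) → (17.7891,156.6477).

Shape 3 is a regular polygon drawn with `<polygon>`. Its stroke #ff8800 means engrave at S271, F2829. After flipping Y the toolpath is (257.2004,4.3902) → (240.2895,21.7961) → (243.3542,45.8701) → (264.0868,58.4838) → (286.8752,50.1390) → (294.5593,27.1193) → (281.3528,6.7592) → (257.2004,4.3902), returning to the start.

Shape 4 is a rectangle drawn with `<polygon>`. Its stroke #ff8800 means engrave at S271, F2829. After flipping Y the toolpath is (45.6039,136.7109) → (116.8260,136.7109) → (116.8260,95.9664) → (45.6039,95.9664) → (45.6039,136.7109), returning to the start.

(bCNC post)
(Date: synthetic)
G21
G90
G0 X175.5217 Y43.4262
M4 S550
G1 X167.0230 Y63.9440 F1617
G1 X146.5052 Y72.4427 F1617
G1 X125.9874 Y63.9440 F1617
G1 X117.4887 Y43.4262 F1617
G1 X125.9874 Y22.9084 F1617
G1 X146.5052 Y14.4097 F1617
G1 X167.0230 Y22.9084 F1617
G1 X175.5217 Y43.4262 F1617
M5
G0 X282.6520 Y111.5221
M4 S271
G1 X236.7134 Y122.2609 F2829
G1 X147.9737 Y143.7623 F2829
G1 X60.3573 Y160.4249 F2829
G1 X17.7891 Y156.6477 F2829
M5
G0 X257.2004 Y4.3902
M4 S271
G1 X240.2895 Y21.7961 F2829
G1 X243.3542 Y45.8701 F2829
G1 X264.0868 Y58.4838 F2829
G1 X286.8752 Y50.1390 F2829
G1 X294.5593 Y27.1193 F2829
G1 X281.3528 Y6.7592 F2829
G1 X257.2004 Y4.3902 F2829
M5
G0 X45.6039 Y136.7109
M4 S271
G1 X116.8260 Y136.7109 F2829
G1 X116.8260 Y95.9664 F2829
G1 X45.6039 Y95.9664 F2829
G1 X45.6039 Y136.7109 F2829
M5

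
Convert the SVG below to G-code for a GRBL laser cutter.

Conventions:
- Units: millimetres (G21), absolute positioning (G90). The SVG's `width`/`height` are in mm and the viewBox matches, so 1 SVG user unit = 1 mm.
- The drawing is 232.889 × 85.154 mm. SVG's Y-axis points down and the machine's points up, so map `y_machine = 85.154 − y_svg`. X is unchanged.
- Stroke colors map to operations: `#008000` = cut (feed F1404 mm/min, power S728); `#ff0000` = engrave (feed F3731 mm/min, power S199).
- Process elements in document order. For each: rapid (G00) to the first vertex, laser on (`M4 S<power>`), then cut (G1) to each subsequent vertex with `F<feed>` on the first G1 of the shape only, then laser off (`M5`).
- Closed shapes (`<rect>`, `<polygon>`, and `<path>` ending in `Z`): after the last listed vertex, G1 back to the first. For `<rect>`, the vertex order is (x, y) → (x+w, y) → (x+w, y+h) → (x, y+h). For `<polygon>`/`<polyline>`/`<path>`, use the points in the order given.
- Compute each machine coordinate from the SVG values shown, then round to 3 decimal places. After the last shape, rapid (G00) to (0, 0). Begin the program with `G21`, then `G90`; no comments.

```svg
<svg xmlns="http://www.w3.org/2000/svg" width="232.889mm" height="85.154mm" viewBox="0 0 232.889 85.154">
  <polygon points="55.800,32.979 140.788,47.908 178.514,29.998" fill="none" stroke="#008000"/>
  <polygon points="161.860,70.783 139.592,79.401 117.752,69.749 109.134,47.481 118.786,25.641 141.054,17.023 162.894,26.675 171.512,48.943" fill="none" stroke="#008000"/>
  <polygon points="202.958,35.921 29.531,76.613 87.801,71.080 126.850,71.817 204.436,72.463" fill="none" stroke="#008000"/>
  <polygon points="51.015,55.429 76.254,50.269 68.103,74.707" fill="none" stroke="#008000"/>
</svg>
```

Since the viewBox matches the mm dimensions, user units are millimetres directly. The only transform is the Y-flip y_m = 85.154 − y_svg.

Shape 1 is a closed polygon drawn with `<polygon>`. Its stroke #008000 means cut at S728, F1404. After flipping Y the toolpath is (55.800,52.175) → (140.788,37.246) → (178.514,55.156) → (55.800,52.175), returning to the start.

Shape 2 is a regular polygon drawn with `<polygon>`. Its stroke #008000 means cut at S728, F1404. After flipping Y the toolpath is (161.860,14.371) → (139.592,5.753) → (117.752,15.405) → (109.134,37.673) → (118.786,59.513) → (141.054,68.131) → (162.894,58.479) → (171.512,36.211) → (161.860,14.371), returning to the start.

Shape 3 is a closed polygon drawn with `<polygon>`. Its stroke #008000 means cut at S728, F1404. After flipping Y the toolpath is (202.958,49.233) → (29.531,8.541) → (87.801,14.074) → (126.850,13.337) → (204.436,12.691) → (202.958,49.233), returning to the start.

Shape 4 is a regular polygon drawn with `<polygon>`. Its stroke #008000 means cut at S728, F1404. After flipping Y the toolpath is (51.015,29.725) → (76.254,34.885) → (68.103,10.447) → (51.015,29.725), returning to the start.

G21
G90
G00 X55.800 Y52.175
M4 S728
G1 X140.788 Y37.246 F1404
G1 X178.514 Y55.156
G1 X55.800 Y52.175
M5
G00 X161.860 Y14.371
M4 S728
G1 X139.592 Y5.753 F1404
G1 X117.752 Y15.405
G1 X109.134 Y37.673
G1 X118.786 Y59.513
G1 X141.054 Y68.131
G1 X162.894 Y58.479
G1 X171.512 Y36.211
G1 X161.860 Y14.371
M5
G00 X202.958 Y49.233
M4 S728
G1 X29.531 Y8.541 F1404
G1 X87.801 Y14.074
G1 X126.850 Y13.337
G1 X204.436 Y12.691
G1 X202.958 Y49.233
M5
G00 X51.015 Y29.725
M4 S728
G1 X76.254 Y34.885 F1404
G1 X68.103 Y10.447
G1 X51.015 Y29.725
M5
G00 X0.000 Y0.000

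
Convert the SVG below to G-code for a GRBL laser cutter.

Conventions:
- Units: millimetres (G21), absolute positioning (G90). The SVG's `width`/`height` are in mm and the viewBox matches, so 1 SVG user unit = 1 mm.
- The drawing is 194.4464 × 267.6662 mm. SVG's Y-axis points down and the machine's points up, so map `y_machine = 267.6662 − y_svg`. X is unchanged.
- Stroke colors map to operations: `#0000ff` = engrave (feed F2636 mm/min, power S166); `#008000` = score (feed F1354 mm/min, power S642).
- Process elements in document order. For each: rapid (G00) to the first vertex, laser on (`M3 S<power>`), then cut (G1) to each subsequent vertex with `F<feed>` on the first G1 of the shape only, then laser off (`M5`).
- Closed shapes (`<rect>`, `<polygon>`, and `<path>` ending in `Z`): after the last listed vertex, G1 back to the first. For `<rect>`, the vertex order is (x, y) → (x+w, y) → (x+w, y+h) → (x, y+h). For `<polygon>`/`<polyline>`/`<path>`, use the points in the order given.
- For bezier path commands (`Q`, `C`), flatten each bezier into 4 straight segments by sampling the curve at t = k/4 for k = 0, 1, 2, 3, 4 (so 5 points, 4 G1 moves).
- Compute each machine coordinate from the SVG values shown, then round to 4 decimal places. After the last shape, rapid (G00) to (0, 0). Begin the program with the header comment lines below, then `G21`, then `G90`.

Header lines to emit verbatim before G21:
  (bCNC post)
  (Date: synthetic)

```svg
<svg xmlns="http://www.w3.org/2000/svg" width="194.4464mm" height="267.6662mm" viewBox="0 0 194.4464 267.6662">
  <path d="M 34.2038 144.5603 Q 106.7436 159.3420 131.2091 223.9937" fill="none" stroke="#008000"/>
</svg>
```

(bCNC post)
(Date: synthetic)
G21
G90
G00 X34.2038 Y123.1059
M3 S642
G1 X67.4691 Y112.5982 F1354
G1 X94.7250 Y95.8567
G1 X115.9717 Y72.8815
G1 X131.2091 Y43.6725
M5
G00 X0.0000 Y0.0000

viewBox `0 0 194.4464 267.6662` with mm width/height → 1 unit = 1 mm. Flip: y_m = 267.6662 − y_svg.

**Shape 1** — `<path>` quadratic bezier, stroke `#008000` → score (S642, F1354). Control points (SVG): P0=(34.2038,144.5603), P1=(106.7436,159.3420), P2=(131.2091,223.9937); sampled at t=k/4. Machine vertices: (34.2038,123.1059) → (67.4691,112.5982) → (94.7250,95.8567) → (115.9717,72.8815) → (131.2091,43.6725). Open path.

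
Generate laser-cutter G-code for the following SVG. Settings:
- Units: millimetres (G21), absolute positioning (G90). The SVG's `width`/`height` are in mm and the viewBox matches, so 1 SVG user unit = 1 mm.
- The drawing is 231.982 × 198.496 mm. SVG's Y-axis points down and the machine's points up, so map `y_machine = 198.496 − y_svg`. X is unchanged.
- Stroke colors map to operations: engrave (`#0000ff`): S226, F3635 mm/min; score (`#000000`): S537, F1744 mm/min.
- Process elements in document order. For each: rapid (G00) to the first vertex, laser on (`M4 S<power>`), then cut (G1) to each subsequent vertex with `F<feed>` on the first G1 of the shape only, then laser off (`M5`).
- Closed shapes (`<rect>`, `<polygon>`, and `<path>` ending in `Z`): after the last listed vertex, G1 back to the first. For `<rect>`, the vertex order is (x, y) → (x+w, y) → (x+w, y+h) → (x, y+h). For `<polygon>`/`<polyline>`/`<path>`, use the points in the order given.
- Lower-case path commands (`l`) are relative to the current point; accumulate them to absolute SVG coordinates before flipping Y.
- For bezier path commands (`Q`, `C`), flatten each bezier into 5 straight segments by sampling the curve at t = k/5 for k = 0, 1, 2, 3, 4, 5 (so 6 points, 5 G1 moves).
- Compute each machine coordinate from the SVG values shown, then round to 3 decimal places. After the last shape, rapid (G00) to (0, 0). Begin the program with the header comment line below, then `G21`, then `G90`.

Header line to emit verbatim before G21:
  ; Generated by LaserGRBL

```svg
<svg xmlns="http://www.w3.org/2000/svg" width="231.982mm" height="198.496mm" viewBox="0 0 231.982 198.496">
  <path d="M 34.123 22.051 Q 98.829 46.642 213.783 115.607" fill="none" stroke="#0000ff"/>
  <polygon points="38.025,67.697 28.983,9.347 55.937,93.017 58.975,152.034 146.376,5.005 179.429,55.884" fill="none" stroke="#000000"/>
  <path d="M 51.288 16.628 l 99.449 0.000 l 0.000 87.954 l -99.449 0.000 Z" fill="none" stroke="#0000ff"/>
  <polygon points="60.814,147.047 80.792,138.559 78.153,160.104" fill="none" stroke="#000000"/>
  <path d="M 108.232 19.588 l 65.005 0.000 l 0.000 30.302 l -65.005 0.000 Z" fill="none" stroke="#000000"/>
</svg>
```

; Generated by LaserGRBL
G21
G90
G00 X34.123 Y176.445
M4 S226
G1 X62.015 Y164.834 F3635
G1 X93.927 Y149.672
G1 X129.859 Y130.961
G1 X169.811 Y108.700
G1 X213.783 Y82.889
M5
G00 X38.025 Y130.799
M4 S537
G1 X28.983 Y189.149 F1744
G1 X55.937 Y105.479
G1 X58.975 Y46.462
G1 X146.376 Y193.491
G1 X179.429 Y142.612
G1 X38.025 Y130.799
M5
G00 X51.288 Y181.868
M4 S226
G1 X150.737 Y181.868 F3635
G1 X150.737 Y93.914
G1 X51.288 Y93.914
G1 X51.288 Y181.868
M5
G00 X60.814 Y51.449
M4 S537
G1 X80.792 Y59.937 F1744
G1 X78.153 Y38.392
G1 X60.814 Y51.449
M5
G00 X108.232 Y178.908
M4 S537
G1 X173.237 Y178.908 F1744
G1 X173.237 Y148.606
G1 X108.232 Y148.606
G1 X108.232 Y178.908
M5
G00 X0.000 Y0.000

viewBox `0 0 231.982 198.496` with mm width/height → 1 unit = 1 mm. Flip: y_m = 198.496 − y_svg.

**Shape 1** — `<path>` quadratic bezier, stroke `#0000ff` → engrave (S226, F3635). Control points (SVG): P0=(34.123,22.051), P1=(98.829,46.642), P2=(213.783,115.607); sampled at t=k/5. Machine vertices: (34.123,176.445) → (62.015,164.834) → (93.927,149.672) → (129.859,130.961) → (169.811,108.700) → (213.783,82.889). Open path.

**Shape 2** — `<polygon>` closed polygon, stroke `#000000` → score (S537, F1744). Machine vertices: (38.025,130.799) → (28.983,189.149) → (55.937,105.479) → (58.975,46.462) → (146.376,193.491) → (179.429,142.612) → (38.025,130.799). Closed: final G1 returns to the first vertex.

**Shape 3** — `<path>` rectangle, stroke `#0000ff` → engrave (S226, F3635). Machine vertices: (51.288,181.868) → (150.737,181.868) → (150.737,93.914) → (51.288,93.914) → (51.288,181.868). Closed: final G1 returns to the first vertex.

**Shape 4** — `<polygon>` regular polygon, stroke `#000000` → score (S537, F1744). Machine vertices: (60.814,51.449) → (80.792,59.937) → (78.153,38.392) → (60.814,51.449). Closed: final G1 returns to the first vertex.

**Shape 5** — `<path>` rectangle, stroke `#000000` → score (S537, F1744). Machine vertices: (108.232,178.908) → (173.237,178.908) → (173.237,148.606) → (108.232,148.606) → (108.232,178.908). Closed: final G1 returns to the first vertex.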